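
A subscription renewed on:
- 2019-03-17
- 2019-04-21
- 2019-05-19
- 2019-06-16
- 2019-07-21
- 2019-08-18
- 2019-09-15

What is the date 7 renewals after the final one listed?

These are Sundays at 28- or 35-day spacing (35, 28, 28, 35, 28, 28).
The pattern: 3rd Sunday of the month.
October 2019 — 3rd Sunday is 2019-10-20.
November 2019 — 3rd Sunday is 2019-11-17.
December 2019 — 3rd Sunday is 2019-12-15.
3rd Sunday of January 2020: 2020-01-19.
3rd Sunday of February 2020: 2020-02-16.
3rd Sunday of March 2020: 2020-03-15.
3rd Sunday of April 2020: 2020-04-19.

2020-04-19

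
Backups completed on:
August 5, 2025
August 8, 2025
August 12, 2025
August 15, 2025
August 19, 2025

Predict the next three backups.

August 22, 2025; August 26, 2025; August 29, 2025

Every event lands on a Tuesday or Friday (gaps cycle 3, 4, 3, 4).
So the schedule is: every Tuesday and Friday.
Next Friday: August 22, 2025.
The following Tuesday is August 26, 2025.
Next Friday: August 29, 2025.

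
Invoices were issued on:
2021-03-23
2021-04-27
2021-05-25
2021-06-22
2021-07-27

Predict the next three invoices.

All dates are Tuesdays, 35, 28, 28, 35 days apart.
Specifically, the 4th Tuesday of each month.
August 2021 — 4th Tuesday is 2021-08-24.
4th Tuesday of September 2021: 2021-09-28.
4th Tuesday of October 2021: 2021-10-26.

2021-08-24, 2021-09-28, 2021-10-26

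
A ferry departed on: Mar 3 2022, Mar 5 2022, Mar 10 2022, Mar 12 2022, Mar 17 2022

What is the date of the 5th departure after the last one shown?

Apr 2 2022

Every event lands on a Thursday or Saturday (gaps cycle 2, 5, 2, 5).
So the schedule is: every Thursday and Saturday.
Next Saturday: Mar 19 2022.
Next Thursday: Mar 24 2022.
Next Saturday: Mar 26 2022.
The following Thursday is Mar 31 2022.
The following Saturday is Apr 2 2022.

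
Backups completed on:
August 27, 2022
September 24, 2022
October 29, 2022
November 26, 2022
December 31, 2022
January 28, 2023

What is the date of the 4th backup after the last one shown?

May 27, 2023

All Saturdays; the gaps (28, 35, 28, 35, 28) vary with month length.
This is the last Saturday of each month.
February 2023 ends with Saturday February 25, 2023.
March 2023 ends with Saturday March 25, 2023.
Last Saturday of April 2023: April 29, 2023.
Last Saturday of May 2023: May 27, 2023.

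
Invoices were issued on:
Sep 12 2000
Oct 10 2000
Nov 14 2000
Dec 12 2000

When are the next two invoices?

All dates are Tuesdays, 28, 35, 28 days apart.
Specifically, the 2nd Tuesday of each month.
January 2001 — 2nd Tuesday is Jan 9 2001.
February 2001 — 2nd Tuesday is Feb 13 2001.

Jan 9 2001, Feb 13 2001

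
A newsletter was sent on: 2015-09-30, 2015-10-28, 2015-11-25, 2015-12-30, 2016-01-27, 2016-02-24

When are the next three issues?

2016-03-30, 2016-04-27, 2016-05-25

Every date is a Wednesday; gaps 28, 28, 35, 28, 28 days.
Each is the last Wednesday of its month (at least one falls on the 29th or later, ruling out '4th Wednesday').
Last Wednesday of March 2016: 2016-03-30.
April 2016 ends with Wednesday 2016-04-27.
May 2016 ends with Wednesday 2016-05-25.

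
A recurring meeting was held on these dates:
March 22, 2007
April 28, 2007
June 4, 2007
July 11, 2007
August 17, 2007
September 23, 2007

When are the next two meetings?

The spacing is 37, 37, 37, 37, 37 days — always 37 days.
September 23, 2007 + 37 days = October 30, 2007.
October 30, 2007 + 37 days = December 6, 2007.

October 30, 2007; December 6, 2007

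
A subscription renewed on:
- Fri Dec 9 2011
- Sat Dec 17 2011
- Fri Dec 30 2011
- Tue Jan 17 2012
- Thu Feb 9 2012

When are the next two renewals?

The spacing grows by 5 each time: 8, 13, 18, 23 days.
Next gap: 28 days. Thu Feb 9 2012 + 28 days = Thu Mar 8 2012.
Next gap: 33 days. Thu Mar 8 2012 + 33 days = Tue Apr 10 2012.

Thu Mar 8 2012, Tue Apr 10 2012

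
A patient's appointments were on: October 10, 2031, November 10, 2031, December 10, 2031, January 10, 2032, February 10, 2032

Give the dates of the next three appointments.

March 10, 2032; April 10, 2032; May 10, 2032

Gaps: 31, 30, 31, 31 days — not constant. Every event is on the 10th of the month.
Pattern: the 10th of each month.
Next: March 2032 → March 10, 2032.
Next: April 2032 → April 10, 2032.
Next: May 2032 → May 10, 2032.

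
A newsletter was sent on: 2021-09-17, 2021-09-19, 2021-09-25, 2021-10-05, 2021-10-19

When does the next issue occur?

Intervals are 2, 6, 10, 14 days — an arithmetic progression with common difference 4.
Next gap: 18 days. 2021-10-19 + 18 days = 2021-11-06.

2021-11-06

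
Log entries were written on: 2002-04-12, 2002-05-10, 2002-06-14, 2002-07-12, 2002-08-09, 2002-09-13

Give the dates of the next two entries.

These are Fridays at 28- or 35-day spacing (28, 35, 28, 28, 35).
The pattern: 2nd Friday of the month.
October 2002 — 2nd Friday is 2002-10-11.
2nd Friday of November 2002: 2002-11-08.

2002-10-11, 2002-11-08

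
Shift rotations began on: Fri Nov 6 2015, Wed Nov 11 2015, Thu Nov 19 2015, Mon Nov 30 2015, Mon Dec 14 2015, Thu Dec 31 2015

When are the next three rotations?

Gaps: 5, 8, 11, 14, 17 days — each gap is 3 larger than the previous one.
Next gap: 20 days. Thu Dec 31 2015 + 20 days = Wed Jan 20 2016.
Next gap: 23 days. Wed Jan 20 2016 + 23 days = Fri Feb 12 2016.
Next gap: 26 days. Fri Feb 12 2016 + 26 days = Wed Mar 9 2016.

Wed Jan 20 2016, Fri Feb 12 2016, Wed Mar 9 2016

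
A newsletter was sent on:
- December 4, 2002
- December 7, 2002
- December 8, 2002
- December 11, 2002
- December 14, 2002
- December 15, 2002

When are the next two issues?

Gaps: 3, 1, 3, 3, 1 days — not constant, but cyclic with period 3.
The events fall on every Wednesday, Saturday and Sunday.
Next Wednesday: December 18, 2002.
Next Saturday: December 21, 2002.

December 18, 2002; December 21, 2002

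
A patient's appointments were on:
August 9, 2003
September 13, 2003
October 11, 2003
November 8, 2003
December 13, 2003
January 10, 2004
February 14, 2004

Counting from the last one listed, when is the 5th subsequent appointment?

Gaps: 35, 28, 28, 35, 28, 35 days — a mix of 28 and 35. Every date is a Saturday.
Each is the 2nd Saturday of its month.
March 2004 — 2nd Saturday is March 13, 2004.
2nd Saturday of April 2004: April 10, 2004.
2nd Saturday of May 2004: May 8, 2004.
June 2004 — 2nd Saturday is June 12, 2004.
July 2004 — 2nd Saturday is July 10, 2004.

July 10, 2004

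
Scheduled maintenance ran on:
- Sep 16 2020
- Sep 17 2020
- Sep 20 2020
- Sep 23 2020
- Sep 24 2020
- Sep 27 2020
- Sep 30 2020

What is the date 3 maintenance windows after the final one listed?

Oct 7 2020

The gap pattern 1, 3, 3, 1, 3, 3 repeats every 3 events.
These are the Wednesdays, Thursdays and Sundays of each week.
The following Thursday is Oct 1 2020.
Next Sunday: Oct 4 2020.
Next Wednesday: Oct 7 2020.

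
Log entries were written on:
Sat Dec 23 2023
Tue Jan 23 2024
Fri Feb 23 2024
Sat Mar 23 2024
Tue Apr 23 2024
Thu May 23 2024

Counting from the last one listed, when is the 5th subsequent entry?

Wed Oct 23 2024

Gaps: 31, 31, 29, 31, 30 days — not constant. Every event is on the 23rd of the month.
Pattern: the 23rd of each month.
June 2024: Sun Jun 23 2024.
Next: July 2024 → Tue Jul 23 2024.
Next: August 2024 → Fri Aug 23 2024.
Next: September 2024 → Mon Sep 23 2024.
October 2024: Wed Oct 23 2024.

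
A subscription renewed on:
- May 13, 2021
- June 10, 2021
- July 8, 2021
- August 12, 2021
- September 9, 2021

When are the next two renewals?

October 14, 2021; November 11, 2021

Gaps: 28, 28, 35, 28 days — a mix of 28 and 35. Every date is a Thursday.
Each is the 2nd Thursday of its month.
2nd Thursday of October 2021: October 14, 2021.
2nd Thursday of November 2021: November 11, 2021.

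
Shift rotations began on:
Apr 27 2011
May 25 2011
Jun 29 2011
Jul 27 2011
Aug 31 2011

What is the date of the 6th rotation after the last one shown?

All Wednesdays; the gaps (28, 35, 28, 35) vary with month length.
This is the last Wednesday of each month.
September 2011 ends with Wednesday Sep 28 2011.
Last Wednesday of October 2011: Oct 26 2011.
Last Wednesday of November 2011: Nov 30 2011.
December 2011 ends with Wednesday Dec 28 2011.
Last Wednesday of January 2012: Jan 25 2012.
February 2012 ends with Wednesday Feb 29 2012.

Feb 29 2012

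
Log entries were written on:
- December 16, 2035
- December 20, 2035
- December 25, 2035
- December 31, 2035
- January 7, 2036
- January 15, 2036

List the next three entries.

The spacing grows by 1 each time: 4, 5, 6, 7, 8 days.
Next gap: 9 days. January 15, 2036 + 9 days = January 24, 2036.
Next gap: 10 days. January 24, 2036 + 10 days = February 3, 2036.
Next gap: 11 days. February 3, 2036 + 11 days = February 14, 2036.

January 24, 2036; February 3, 2036; February 14, 2036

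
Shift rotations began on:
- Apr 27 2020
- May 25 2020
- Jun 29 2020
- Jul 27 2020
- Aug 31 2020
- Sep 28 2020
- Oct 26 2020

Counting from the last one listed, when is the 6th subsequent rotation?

Apr 26 2021

These are Mondays with 28, 35, 28, 35, 28, 28-day gaps.
Each is the final Monday of its month — Jun 29 2020 is past the 28th, so '4th Monday' doesn't fit.
Last Monday of November 2020: Nov 30 2020.
Last Monday of December 2020: Dec 28 2020.
January 2021 ends with Monday Jan 25 2021.
Last Monday of February 2021: Feb 22 2021.
March 2021 ends with Monday Mar 29 2021.
Last Monday of April 2021: Apr 26 2021.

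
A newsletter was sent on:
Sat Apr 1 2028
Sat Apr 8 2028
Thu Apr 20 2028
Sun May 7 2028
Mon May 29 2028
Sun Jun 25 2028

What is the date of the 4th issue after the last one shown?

Thu Nov 30 2028

The spacing grows by 5 each time: 7, 12, 17, 22, 27 days.
Next gap: 32 days. Sun Jun 25 2028 + 32 days = Thu Jul 27 2028.
Next gap: 37 days. Thu Jul 27 2028 + 37 days = Sat Sep 2 2028.
Next gap: 42 days. Sat Sep 2 2028 + 42 days = Sat Oct 14 2028.
Next gap: 47 days. Sat Oct 14 2028 + 47 days = Thu Nov 30 2028.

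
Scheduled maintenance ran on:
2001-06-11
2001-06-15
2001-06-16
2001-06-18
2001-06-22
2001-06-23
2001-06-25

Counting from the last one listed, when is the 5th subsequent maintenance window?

Gaps: 4, 1, 2, 4, 1, 2 days — not constant, but cyclic with period 3.
The events fall on every Monday, Friday and Saturday.
The following Friday is 2001-06-29.
Next Saturday: 2001-06-30.
The following Monday is 2001-07-02.
The following Friday is 2001-07-06.
The following Saturday is 2001-07-07.

2001-07-07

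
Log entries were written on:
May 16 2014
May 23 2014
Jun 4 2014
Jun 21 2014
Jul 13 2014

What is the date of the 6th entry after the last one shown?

Mar 7 2015

Gaps: 7, 12, 17, 22 days — each gap is 5 larger than the previous one.
Next gap: 27 days. Jul 13 2014 + 27 days = Aug 9 2014.
Next gap: 32 days. Aug 9 2014 + 32 days = Sep 10 2014.
Next gap: 37 days. Sep 10 2014 + 37 days = Oct 17 2014.
Next gap: 42 days. Oct 17 2014 + 42 days = Nov 28 2014.
Next gap: 47 days. Nov 28 2014 + 47 days = Jan 14 2015.
Next gap: 52 days. Jan 14 2015 + 52 days = Mar 7 2015.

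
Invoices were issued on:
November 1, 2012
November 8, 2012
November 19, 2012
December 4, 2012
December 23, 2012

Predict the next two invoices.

January 15, 2013; February 11, 2013

Gaps: 7, 11, 15, 19 days — each gap is 4 larger than the previous one.
Next gap: 23 days. December 23, 2012 + 23 days = January 15, 2013.
Next gap: 27 days. January 15, 2013 + 27 days = February 11, 2013.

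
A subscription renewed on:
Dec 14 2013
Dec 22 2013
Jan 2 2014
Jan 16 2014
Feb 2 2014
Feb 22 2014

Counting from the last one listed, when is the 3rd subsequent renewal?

May 11 2014

Intervals are 8, 11, 14, 17, 20 days — an arithmetic progression with common difference 3.
Next gap: 23 days. Feb 22 2014 + 23 days = Mar 17 2014.
Next gap: 26 days. Mar 17 2014 + 26 days = Apr 12 2014.
Next gap: 29 days. Apr 12 2014 + 29 days = May 11 2014.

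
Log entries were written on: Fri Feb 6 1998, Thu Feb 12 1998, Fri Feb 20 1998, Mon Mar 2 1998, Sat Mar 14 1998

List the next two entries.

Sat Mar 28 1998, Mon Apr 13 1998

Gaps: 6, 8, 10, 12 days — each gap is 2 larger than the previous one.
Next gap: 14 days. Sat Mar 14 1998 + 14 days = Sat Mar 28 1998.
Next gap: 16 days. Sat Mar 28 1998 + 16 days = Mon Apr 13 1998.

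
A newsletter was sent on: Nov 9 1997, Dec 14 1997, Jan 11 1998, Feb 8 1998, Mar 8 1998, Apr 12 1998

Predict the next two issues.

May 10 1998, Jun 14 1998

These are Sundays at 28- or 35-day spacing (35, 28, 28, 28, 35).
The pattern: 2nd Sunday of the month.
2nd Sunday of May 1998: May 10 1998.
2nd Sunday of June 1998: Jun 14 1998.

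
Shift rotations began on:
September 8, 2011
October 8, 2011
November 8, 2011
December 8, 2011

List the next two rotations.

January 8, 2012; February 8, 2012

Each date is the 8th; the gaps (30, 31, 30) track the month lengths.
The rule is the 8th of each month.
Next: January 2012 → January 8, 2012.
Next: February 2012 → February 8, 2012.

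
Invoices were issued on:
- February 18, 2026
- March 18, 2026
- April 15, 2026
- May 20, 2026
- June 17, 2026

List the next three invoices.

July 15, 2026; August 19, 2026; September 16, 2026

All dates are Wednesdays, 28, 28, 35, 28 days apart.
Specifically, the 3rd Wednesday of each month.
3rd Wednesday of July 2026: July 15, 2026.
August 2026 — 3rd Wednesday is August 19, 2026.
September 2026 — 3rd Wednesday is September 16, 2026.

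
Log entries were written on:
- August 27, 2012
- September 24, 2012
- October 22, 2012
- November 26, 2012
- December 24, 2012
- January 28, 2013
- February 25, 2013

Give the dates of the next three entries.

These are Mondays at 28- or 35-day spacing (28, 28, 35, 28, 35, 28).
The pattern: 4th Monday of the month.
March 2013 — 4th Monday is March 25, 2013.
April 2013 — 4th Monday is April 22, 2013.
May 2013 — 4th Monday is May 27, 2013.

March 25, 2013; April 22, 2013; May 27, 2013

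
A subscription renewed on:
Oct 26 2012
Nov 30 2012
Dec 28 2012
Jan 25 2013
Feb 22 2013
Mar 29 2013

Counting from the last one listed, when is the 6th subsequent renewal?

All Fridays; the gaps (35, 28, 28, 28, 35) vary with month length.
This is the last Friday of each month.
April 2013 ends with Friday Apr 26 2013.
Last Friday of May 2013: May 31 2013.
June 2013 ends with Friday Jun 28 2013.
Last Friday of July 2013: Jul 26 2013.
Last Friday of August 2013: Aug 30 2013.
September 2013 ends with Friday Sep 27 2013.

Sep 27 2013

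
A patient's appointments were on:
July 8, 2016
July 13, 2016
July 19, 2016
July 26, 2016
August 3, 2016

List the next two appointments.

August 12, 2016; August 22, 2016

Gaps: 5, 6, 7, 8 days — each gap is 1 larger than the previous one.
Next gap: 9 days. August 3, 2016 + 9 days = August 12, 2016.
Next gap: 10 days. August 12, 2016 + 10 days = August 22, 2016.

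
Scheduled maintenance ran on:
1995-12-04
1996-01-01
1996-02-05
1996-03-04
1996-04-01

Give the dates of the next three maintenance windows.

1996-05-06, 1996-06-03, 1996-07-01

These are Mondays at 28- or 35-day spacing (28, 35, 28, 28).
The pattern: 1st Monday of the month.
May 1996 — 1st Monday is 1996-05-06.
June 1996 — 1st Monday is 1996-06-03.
1st Monday of July 1996: 1996-07-01.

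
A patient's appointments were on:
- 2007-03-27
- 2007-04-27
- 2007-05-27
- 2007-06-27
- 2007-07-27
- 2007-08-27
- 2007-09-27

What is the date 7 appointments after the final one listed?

Gaps: 31, 30, 31, 30, 31, 31 days — not constant. Every event is on the 27th of the month.
Pattern: the 27th of each month.
Next: October 2007 → 2007-10-27.
Next: November 2007 → 2007-11-27.
December 2007: 2007-12-27.
January 2008: 2008-01-27.
Next: February 2008 → 2008-02-27.
March 2008: 2008-03-27.
April 2008: 2008-04-27.

2008-04-27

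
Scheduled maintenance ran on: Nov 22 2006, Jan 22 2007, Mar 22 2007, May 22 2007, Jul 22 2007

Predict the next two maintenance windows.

Gaps: 61, 59, 61, 61 days — not constant. Every event is on the 22nd of the month.
Pattern: the 22nd of every 2 months.
Next: September 2007 → Sep 22 2007.
November 2007: Nov 22 2007.

Sep 22 2007, Nov 22 2007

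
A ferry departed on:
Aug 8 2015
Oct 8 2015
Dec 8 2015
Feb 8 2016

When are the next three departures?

Apr 8 2016, Jun 8 2016, Aug 8 2016

The day-of-month is always 8 (61, 61, 62 days between events).
So this recurs on the 8th of every 2 months.
April 2016: Apr 8 2016.
Next: June 2016 → Jun 8 2016.
Next: August 2016 → Aug 8 2016.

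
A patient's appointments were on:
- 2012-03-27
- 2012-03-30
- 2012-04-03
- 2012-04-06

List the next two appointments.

2012-04-10, 2012-04-13

Every event lands on a Tuesday or Friday (gaps cycle 3, 4, 3).
So the schedule is: every Tuesday and Friday.
The following Tuesday is 2012-04-10.
The following Friday is 2012-04-13.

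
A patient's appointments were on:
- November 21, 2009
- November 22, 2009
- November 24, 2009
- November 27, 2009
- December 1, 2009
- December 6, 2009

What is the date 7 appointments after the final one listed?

February 7, 2010

Intervals are 1, 2, 3, 4, 5 days — an arithmetic progression with common difference 1.
Next gap: 6 days. December 6, 2009 + 6 days = December 12, 2009.
Next gap: 7 days. December 12, 2009 + 7 days = December 19, 2009.
Next gap: 8 days. December 19, 2009 + 8 days = December 27, 2009.
Next gap: 9 days. December 27, 2009 + 9 days = January 5, 2010.
Next gap: 10 days. January 5, 2010 + 10 days = January 15, 2010.
Next gap: 11 days. January 15, 2010 + 11 days = January 26, 2010.
Next gap: 12 days. January 26, 2010 + 12 days = February 7, 2010.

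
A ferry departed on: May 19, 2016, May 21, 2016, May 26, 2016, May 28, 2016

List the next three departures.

Every event lands on a Thursday or Saturday (gaps cycle 2, 5, 2).
So the schedule is: every Thursday and Saturday.
Next Thursday: June 2, 2016.
Next Saturday: June 4, 2016.
Next Thursday: June 9, 2016.

June 2, 2016; June 4, 2016; June 9, 2016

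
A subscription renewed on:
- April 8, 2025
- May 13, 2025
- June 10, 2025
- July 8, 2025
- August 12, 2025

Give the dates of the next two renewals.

All dates are Tuesdays, 35, 28, 28, 35 days apart.
Specifically, the 2nd Tuesday of each month.
September 2025 — 2nd Tuesday is September 9, 2025.
2nd Tuesday of October 2025: October 14, 2025.

September 9, 2025; October 14, 2025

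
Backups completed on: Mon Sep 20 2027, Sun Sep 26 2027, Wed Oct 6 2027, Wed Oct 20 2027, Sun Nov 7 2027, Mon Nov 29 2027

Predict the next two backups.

Gaps: 6, 10, 14, 18, 22 days — each gap is 4 larger than the previous one.
Next gap: 26 days. Mon Nov 29 2027 + 26 days = Sat Dec 25 2027.
Next gap: 30 days. Sat Dec 25 2027 + 30 days = Mon Jan 24 2028.

Sat Dec 25 2027, Mon Jan 24 2028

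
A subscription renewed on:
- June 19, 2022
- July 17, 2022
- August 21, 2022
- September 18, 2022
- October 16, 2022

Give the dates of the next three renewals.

November 20, 2022; December 18, 2022; January 15, 2023

Gaps: 28, 35, 28, 28 days — a mix of 28 and 35. Every date is a Sunday.
Each is the 3rd Sunday of its month.
November 2022 — 3rd Sunday is November 20, 2022.
December 2022 — 3rd Sunday is December 18, 2022.
January 2023 — 3rd Sunday is January 15, 2023.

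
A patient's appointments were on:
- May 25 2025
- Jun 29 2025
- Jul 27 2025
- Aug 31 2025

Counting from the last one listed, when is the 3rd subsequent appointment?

Nov 30 2025

These are Sundays with 35, 28, 35-day gaps.
Each is the final Sunday of its month — Jun 29 2025 is past the 28th, so '4th Sunday' doesn't fit.
September 2025 ends with Sunday Sep 28 2025.
Last Sunday of October 2025: Oct 26 2025.
Last Sunday of November 2025: Nov 30 2025.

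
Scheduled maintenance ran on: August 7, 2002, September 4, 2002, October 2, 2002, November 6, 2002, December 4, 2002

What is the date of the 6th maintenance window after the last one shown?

All dates are Wednesdays, 28, 28, 35, 28 days apart.
Specifically, the 1st Wednesday of each month.
January 2003 — 1st Wednesday is January 1, 2003.
1st Wednesday of February 2003: February 5, 2003.
1st Wednesday of March 2003: March 5, 2003.
April 2003 — 1st Wednesday is April 2, 2003.
May 2003 — 1st Wednesday is May 7, 2003.
June 2003 — 1st Wednesday is June 4, 2003.

June 4, 2003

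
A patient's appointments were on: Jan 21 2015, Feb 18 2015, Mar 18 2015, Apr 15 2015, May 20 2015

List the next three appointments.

Jun 17 2015, Jul 15 2015, Aug 19 2015

Gaps: 28, 28, 28, 35 days — a mix of 28 and 35. Every date is a Wednesday.
Each is the 3rd Wednesday of its month.
June 2015 — 3rd Wednesday is Jun 17 2015.
3rd Wednesday of July 2015: Jul 15 2015.
3rd Wednesday of August 2015: Aug 19 2015.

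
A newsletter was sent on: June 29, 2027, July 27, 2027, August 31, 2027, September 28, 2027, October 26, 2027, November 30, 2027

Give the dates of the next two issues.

December 28, 2027; January 25, 2028

These are Tuesdays with 28, 35, 28, 28, 35-day gaps.
Each is the final Tuesday of its month — June 29, 2027 is past the 28th, so '4th Tuesday' doesn't fit.
Last Tuesday of December 2027: December 28, 2027.
Last Tuesday of January 2028: January 25, 2028.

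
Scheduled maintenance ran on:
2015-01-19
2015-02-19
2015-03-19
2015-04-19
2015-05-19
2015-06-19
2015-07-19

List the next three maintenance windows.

2015-08-19, 2015-09-19, 2015-10-19

The day-of-month is always 19 (31, 28, 31, 30, 31, 30 days between events).
So this recurs on the 19th of each month.
August 2015: 2015-08-19.
Next: September 2015 → 2015-09-19.
Next: October 2015 → 2015-10-19.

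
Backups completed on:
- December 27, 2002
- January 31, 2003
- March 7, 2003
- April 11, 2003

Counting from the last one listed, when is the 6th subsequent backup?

Every event comes 35 days after the last (35, 35, 35).
April 11, 2003 + 35 days = May 16, 2003.
May 16, 2003 + 35 days = June 20, 2003.
June 20, 2003 + 35 days = July 25, 2003.
July 25, 2003 + 35 days = August 29, 2003.
August 29, 2003 + 35 days = October 3, 2003.
October 3, 2003 + 35 days = November 7, 2003.

November 7, 2003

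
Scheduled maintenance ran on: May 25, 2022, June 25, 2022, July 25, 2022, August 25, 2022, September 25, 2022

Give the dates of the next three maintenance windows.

Gaps: 31, 30, 31, 31 days — not constant. Every event is on the 25th of the month.
Pattern: the 25th of each month.
October 2022: October 25, 2022.
November 2022: November 25, 2022.
Next: December 2022 → December 25, 2022.

October 25, 2022; November 25, 2022; December 25, 2022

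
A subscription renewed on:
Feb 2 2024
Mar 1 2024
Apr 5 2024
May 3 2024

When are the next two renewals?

Jun 7 2024, Jul 5 2024

All dates are Fridays, 28, 35, 28 days apart.
Specifically, the 1st Friday of each month.
June 2024 — 1st Friday is Jun 7 2024.
July 2024 — 1st Friday is Jul 5 2024.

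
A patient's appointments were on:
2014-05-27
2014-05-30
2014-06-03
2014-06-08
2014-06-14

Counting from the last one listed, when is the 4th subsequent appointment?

2014-07-18

Intervals are 3, 4, 5, 6 days — an arithmetic progression with common difference 1.
Next gap: 7 days. 2014-06-14 + 7 days = 2014-06-21.
Next gap: 8 days. 2014-06-21 + 8 days = 2014-06-29.
Next gap: 9 days. 2014-06-29 + 9 days = 2014-07-08.
Next gap: 10 days. 2014-07-08 + 10 days = 2014-07-18.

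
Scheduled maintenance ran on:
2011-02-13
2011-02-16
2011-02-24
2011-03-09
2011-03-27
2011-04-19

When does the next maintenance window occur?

Gaps: 3, 8, 13, 18, 23 days — each gap is 5 larger than the previous one.
Next gap: 28 days. 2011-04-19 + 28 days = 2011-05-17.

2011-05-17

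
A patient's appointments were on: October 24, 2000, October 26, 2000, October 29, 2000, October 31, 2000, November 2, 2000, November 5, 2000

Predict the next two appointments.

The gap pattern 2, 3, 2, 2, 3 repeats every 3 events.
These are the Tuesdays, Thursdays and Sundays of each week.
Next Tuesday: November 7, 2000.
Next Thursday: November 9, 2000.

November 7, 2000; November 9, 2000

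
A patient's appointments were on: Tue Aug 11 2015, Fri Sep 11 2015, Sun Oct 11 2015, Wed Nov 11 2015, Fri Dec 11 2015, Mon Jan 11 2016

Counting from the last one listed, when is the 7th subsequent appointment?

Thu Aug 11 2016

Gaps: 31, 30, 31, 30, 31 days — not constant. Every event is on the 11th of the month.
Pattern: the 11th of each month.
Next: February 2016 → Thu Feb 11 2016.
Next: March 2016 → Fri Mar 11 2016.
April 2016: Mon Apr 11 2016.
May 2016: Wed May 11 2016.
Next: June 2016 → Sat Jun 11 2016.
Next: July 2016 → Mon Jul 11 2016.
August 2016: Thu Aug 11 2016.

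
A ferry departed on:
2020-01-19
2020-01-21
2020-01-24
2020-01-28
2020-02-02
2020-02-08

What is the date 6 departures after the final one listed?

The spacing grows by 1 each time: 2, 3, 4, 5, 6 days.
Next gap: 7 days. 2020-02-08 + 7 days = 2020-02-15.
Next gap: 8 days. 2020-02-15 + 8 days = 2020-02-23.
Next gap: 9 days. 2020-02-23 + 9 days = 2020-03-03.
Next gap: 10 days. 2020-03-03 + 10 days = 2020-03-13.
Next gap: 11 days. 2020-03-13 + 11 days = 2020-03-24.
Next gap: 12 days. 2020-03-24 + 12 days = 2020-04-05.

2020-04-05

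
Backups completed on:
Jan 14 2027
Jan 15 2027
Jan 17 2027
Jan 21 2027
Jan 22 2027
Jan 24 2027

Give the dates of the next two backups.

Every event lands on a Thursday or Friday or Sunday (gaps cycle 1, 2, 4, 1, 2).
So the schedule is: every Thursday, Friday and Sunday.
The following Thursday is Jan 28 2027.
The following Friday is Jan 29 2027.

Jan 28 2027, Jan 29 2027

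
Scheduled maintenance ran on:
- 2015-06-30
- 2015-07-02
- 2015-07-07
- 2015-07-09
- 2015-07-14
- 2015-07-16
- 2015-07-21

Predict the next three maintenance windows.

Every event lands on a Tuesday or Thursday (gaps cycle 2, 5, 2, 5, 2, 5).
So the schedule is: every Tuesday and Thursday.
Next Thursday: 2015-07-23.
The following Tuesday is 2015-07-28.
Next Thursday: 2015-07-30.

2015-07-23, 2015-07-28, 2015-07-30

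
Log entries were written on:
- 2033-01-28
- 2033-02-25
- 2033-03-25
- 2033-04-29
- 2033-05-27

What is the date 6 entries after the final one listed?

These are Fridays with 28, 28, 35, 28-day gaps.
Each is the final Friday of its month — 2033-04-29 is past the 28th, so '4th Friday' doesn't fit.
June 2033 ends with Friday 2033-06-24.
July 2033 ends with Friday 2033-07-29.
August 2033 ends with Friday 2033-08-26.
September 2033 ends with Friday 2033-09-30.
Last Friday of October 2033: 2033-10-28.
Last Friday of November 2033: 2033-11-25.

2033-11-25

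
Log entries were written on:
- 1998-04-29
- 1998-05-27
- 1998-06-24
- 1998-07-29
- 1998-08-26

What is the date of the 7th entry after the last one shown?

Every date is a Wednesday; gaps 28, 28, 35, 28 days.
Each is the last Wednesday of its month (at least one falls on the 29th or later, ruling out '4th Wednesday').
September 1998 ends with Wednesday 1998-09-30.
Last Wednesday of October 1998: 1998-10-28.
Last Wednesday of November 1998: 1998-11-25.
Last Wednesday of December 1998: 1998-12-30.
January 1999 ends with Wednesday 1999-01-27.
Last Wednesday of February 1999: 1999-02-24.
March 1999 ends with Wednesday 1999-03-31.

1999-03-31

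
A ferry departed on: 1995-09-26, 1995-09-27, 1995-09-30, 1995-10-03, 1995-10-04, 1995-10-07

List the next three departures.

The gap pattern 1, 3, 3, 1, 3 repeats every 3 events.
These are the Tuesdays, Wednesdays and Saturdays of each week.
Next Tuesday: 1995-10-10.
The following Wednesday is 1995-10-11.
The following Saturday is 1995-10-14.

1995-10-10, 1995-10-11, 1995-10-14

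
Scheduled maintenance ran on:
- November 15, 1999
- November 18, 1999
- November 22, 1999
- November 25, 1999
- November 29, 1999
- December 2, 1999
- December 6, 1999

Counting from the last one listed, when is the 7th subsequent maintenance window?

Gaps: 3, 4, 3, 4, 3, 4 days — not constant, but cyclic with period 2.
The events fall on every Monday and Thursday.
Next Thursday: December 9, 1999.
Next Monday: December 13, 1999.
The following Thursday is December 16, 1999.
The following Monday is December 20, 1999.
Next Thursday: December 23, 1999.
The following Monday is December 27, 1999.
The following Thursday is December 30, 1999.

December 30, 1999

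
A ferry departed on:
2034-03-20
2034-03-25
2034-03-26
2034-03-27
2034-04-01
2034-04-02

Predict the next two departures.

Gaps: 5, 1, 1, 5, 1 days — not constant, but cyclic with period 3.
The events fall on every Monday, Saturday and Sunday.
Next Monday: 2034-04-03.
Next Saturday: 2034-04-08.

2034-04-03, 2034-04-08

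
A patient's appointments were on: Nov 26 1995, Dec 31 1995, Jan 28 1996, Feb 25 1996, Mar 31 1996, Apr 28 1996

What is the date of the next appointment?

These are Sundays with 35, 28, 28, 35, 28-day gaps.
Each is the final Sunday of its month — Dec 31 1995 is past the 28th, so '4th Sunday' doesn't fit.
May 1996 ends with Sunday May 26 1996.

May 26 1996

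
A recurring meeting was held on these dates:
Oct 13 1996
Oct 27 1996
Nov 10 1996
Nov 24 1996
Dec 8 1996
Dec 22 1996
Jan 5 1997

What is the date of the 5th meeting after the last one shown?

Every event comes 14 days after the last (14, 14, 14, 14, 14, 14).
Jan 5 1997 + 14 days = Jan 19 1997.
Jan 19 1997 + 14 days = Feb 2 1997.
Feb 2 1997 + 14 days = Feb 16 1997.
Feb 16 1997 + 14 days = Mar 2 1997.
Mar 2 1997 + 14 days = Mar 16 1997.

Mar 16 1997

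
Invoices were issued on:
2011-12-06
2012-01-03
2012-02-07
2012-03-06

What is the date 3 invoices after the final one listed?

2012-06-05

All dates are Tuesdays, 28, 35, 28 days apart.
Specifically, the 1st Tuesday of each month.
April 2012 — 1st Tuesday is 2012-04-03.
1st Tuesday of May 2012: 2012-05-01.
June 2012 — 1st Tuesday is 2012-06-05.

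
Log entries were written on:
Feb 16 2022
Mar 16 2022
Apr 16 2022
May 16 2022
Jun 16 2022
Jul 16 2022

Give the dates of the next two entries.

Aug 16 2022, Sep 16 2022

Each date is the 16th; the gaps (28, 31, 30, 31, 30) track the month lengths.
The rule is the 16th of each month.
Next: August 2022 → Aug 16 2022.
September 2022: Sep 16 2022.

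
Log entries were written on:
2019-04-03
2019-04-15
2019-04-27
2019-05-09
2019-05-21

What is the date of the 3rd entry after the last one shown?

2019-06-26

Gaps between consecutive events: 12, 12, 12, 12 days — a constant 12-day interval.
2019-05-21 + 12 days = 2019-06-02.
2019-06-02 + 12 days = 2019-06-14.
2019-06-14 + 12 days = 2019-06-26.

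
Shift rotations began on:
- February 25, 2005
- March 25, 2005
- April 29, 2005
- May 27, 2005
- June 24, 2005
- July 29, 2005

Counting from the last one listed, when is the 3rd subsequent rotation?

October 28, 2005

All Fridays; the gaps (28, 35, 28, 28, 35) vary with month length.
This is the last Friday of each month.
Last Friday of August 2005: August 26, 2005.
Last Friday of September 2005: September 30, 2005.
Last Friday of October 2005: October 28, 2005.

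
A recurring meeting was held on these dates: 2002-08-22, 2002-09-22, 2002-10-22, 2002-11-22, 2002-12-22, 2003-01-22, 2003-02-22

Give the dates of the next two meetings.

2003-03-22, 2003-04-22

The day-of-month is always 22 (31, 30, 31, 30, 31, 31 days between events).
So this recurs on the 22nd of each month.
Next: March 2003 → 2003-03-22.
Next: April 2003 → 2003-04-22.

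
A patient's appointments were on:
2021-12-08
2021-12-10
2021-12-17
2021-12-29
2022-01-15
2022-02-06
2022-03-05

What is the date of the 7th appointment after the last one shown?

The spacing grows by 5 each time: 2, 7, 12, 17, 22, 27 days.
Next gap: 32 days. 2022-03-05 + 32 days = 2022-04-06.
Next gap: 37 days. 2022-04-06 + 37 days = 2022-05-13.
Next gap: 42 days. 2022-05-13 + 42 days = 2022-06-24.
Next gap: 47 days. 2022-06-24 + 47 days = 2022-08-10.
Next gap: 52 days. 2022-08-10 + 52 days = 2022-10-01.
Next gap: 57 days. 2022-10-01 + 57 days = 2022-11-27.
Next gap: 62 days. 2022-11-27 + 62 days = 2023-01-28.

2023-01-28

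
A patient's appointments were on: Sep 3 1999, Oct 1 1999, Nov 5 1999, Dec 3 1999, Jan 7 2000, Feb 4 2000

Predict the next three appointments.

Mar 3 2000, Apr 7 2000, May 5 2000

These are Fridays at 28- or 35-day spacing (28, 35, 28, 35, 28).
The pattern: 1st Friday of the month.
March 2000 — 1st Friday is Mar 3 2000.
1st Friday of April 2000: Apr 7 2000.
1st Friday of May 2000: May 5 2000.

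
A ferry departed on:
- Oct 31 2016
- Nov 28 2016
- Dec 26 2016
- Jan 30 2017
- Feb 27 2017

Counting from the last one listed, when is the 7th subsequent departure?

Every date is a Monday; gaps 28, 28, 35, 28 days.
Each is the last Monday of its month (at least one falls on the 29th or later, ruling out '4th Monday').
Last Monday of March 2017: Mar 27 2017.
April 2017 ends with Monday Apr 24 2017.
May 2017 ends with Monday May 29 2017.
Last Monday of June 2017: Jun 26 2017.
July 2017 ends with Monday Jul 31 2017.
Last Monday of August 2017: Aug 28 2017.
Last Monday of September 2017: Sep 25 2017.

Sep 25 2017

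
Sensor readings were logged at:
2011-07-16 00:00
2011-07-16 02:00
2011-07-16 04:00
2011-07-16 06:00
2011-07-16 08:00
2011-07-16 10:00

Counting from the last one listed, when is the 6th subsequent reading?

2011-07-16 22:00

The interval is a steady 2 hours (2, 2, 2, 2, 2).
2011-07-16 10:00 + 2 h = 2011-07-16 12:00.
2011-07-16 12:00 + 2 h = 2011-07-16 14:00.
2011-07-16 14:00 + 2 h = 2011-07-16 16:00.
2011-07-16 16:00 + 2 h = 2011-07-16 18:00.
2011-07-16 18:00 + 2 h = 2011-07-16 20:00.
2011-07-16 20:00 + 2 h = 2011-07-16 22:00.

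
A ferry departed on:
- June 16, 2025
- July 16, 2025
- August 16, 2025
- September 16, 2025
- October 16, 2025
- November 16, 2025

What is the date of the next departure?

December 16, 2025

Gaps: 30, 31, 31, 30, 31 days — not constant. Every event is on the 16th of the month.
Pattern: the 16th of each month.
December 2025: December 16, 2025.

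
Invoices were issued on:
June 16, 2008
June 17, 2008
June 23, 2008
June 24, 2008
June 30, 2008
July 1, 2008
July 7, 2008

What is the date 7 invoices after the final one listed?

July 29, 2008

Every event lands on a Monday or Tuesday (gaps cycle 1, 6, 1, 6, 1, 6).
So the schedule is: every Monday and Tuesday.
Next Tuesday: July 8, 2008.
The following Monday is July 14, 2008.
The following Tuesday is July 15, 2008.
Next Monday: July 21, 2008.
Next Tuesday: July 22, 2008.
The following Monday is July 28, 2008.
The following Tuesday is July 29, 2008.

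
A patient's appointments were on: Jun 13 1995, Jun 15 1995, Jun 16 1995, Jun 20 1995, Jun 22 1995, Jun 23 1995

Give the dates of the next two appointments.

Gaps: 2, 1, 4, 2, 1 days — not constant, but cyclic with period 3.
The events fall on every Tuesday, Thursday and Friday.
Next Tuesday: Jun 27 1995.
Next Thursday: Jun 29 1995.

Jun 27 1995, Jun 29 1995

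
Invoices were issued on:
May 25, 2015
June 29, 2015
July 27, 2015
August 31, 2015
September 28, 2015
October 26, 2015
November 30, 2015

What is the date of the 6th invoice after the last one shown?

Every date is a Monday; gaps 35, 28, 35, 28, 28, 35 days.
Each is the last Monday of its month (at least one falls on the 29th or later, ruling out '4th Monday').
Last Monday of December 2015: December 28, 2015.
January 2016 ends with Monday January 25, 2016.
Last Monday of February 2016: February 29, 2016.
Last Monday of March 2016: March 28, 2016.
April 2016 ends with Monday April 25, 2016.
Last Monday of May 2016: May 30, 2016.

May 30, 2016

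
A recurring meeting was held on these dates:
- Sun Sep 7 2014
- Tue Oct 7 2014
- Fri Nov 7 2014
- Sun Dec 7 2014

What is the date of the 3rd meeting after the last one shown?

Each date is the 7th; the gaps (30, 31, 30) track the month lengths.
The rule is the 7th of each month.
January 2015: Wed Jan 7 2015.
February 2015: Sat Feb 7 2015.
Next: March 2015 → Sat Mar 7 2015.

Sat Mar 7 2015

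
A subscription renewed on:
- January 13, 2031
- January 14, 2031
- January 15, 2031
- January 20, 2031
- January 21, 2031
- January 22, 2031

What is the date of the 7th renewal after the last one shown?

Gaps: 1, 1, 5, 1, 1 days — not constant, but cyclic with period 3.
The events fall on every Monday, Tuesday and Wednesday.
Next Monday: January 27, 2031.
The following Tuesday is January 28, 2031.
Next Wednesday: January 29, 2031.
The following Monday is February 3, 2031.
The following Tuesday is February 4, 2031.
Next Wednesday: February 5, 2031.
Next Monday: February 10, 2031.

February 10, 2031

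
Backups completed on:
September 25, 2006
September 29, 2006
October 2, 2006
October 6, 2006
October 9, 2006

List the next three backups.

Gaps: 4, 3, 4, 3 days — not constant, but cyclic with period 2.
The events fall on every Monday and Friday.
The following Friday is October 13, 2006.
The following Monday is October 16, 2006.
The following Friday is October 20, 2006.

October 13, 2006; October 16, 2006; October 20, 2006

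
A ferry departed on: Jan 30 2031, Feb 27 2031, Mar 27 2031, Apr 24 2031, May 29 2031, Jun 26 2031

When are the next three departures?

Jul 31 2031, Aug 28 2031, Sep 25 2031

These are Thursdays with 28, 28, 28, 35, 28-day gaps.
Each is the final Thursday of its month — Jan 30 2031 is past the 28th, so '4th Thursday' doesn't fit.
July 2031 ends with Thursday Jul 31 2031.
Last Thursday of August 2031: Aug 28 2031.
Last Thursday of September 2031: Sep 25 2031.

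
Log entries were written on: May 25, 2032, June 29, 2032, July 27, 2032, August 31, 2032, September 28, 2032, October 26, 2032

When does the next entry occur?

November 30, 2032

All Tuesdays; the gaps (35, 28, 35, 28, 28) vary with month length.
This is the last Tuesday of each month.
Last Tuesday of November 2032: November 30, 2032.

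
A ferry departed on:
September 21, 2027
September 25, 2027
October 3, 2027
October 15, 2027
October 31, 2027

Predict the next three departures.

November 20, 2027; December 14, 2027; January 11, 2028

Gaps: 4, 8, 12, 16 days — each gap is 4 larger than the previous one.
Next gap: 20 days. October 31, 2027 + 20 days = November 20, 2027.
Next gap: 24 days. November 20, 2027 + 24 days = December 14, 2027.
Next gap: 28 days. December 14, 2027 + 28 days = January 11, 2028.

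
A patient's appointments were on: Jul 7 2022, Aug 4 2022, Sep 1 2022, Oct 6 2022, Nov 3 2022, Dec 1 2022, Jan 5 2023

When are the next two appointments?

Feb 2 2023, Mar 2 2023

All dates are Thursdays, 28, 28, 35, 28, 28, 35 days apart.
Specifically, the 1st Thursday of each month.
February 2023 — 1st Thursday is Feb 2 2023.
March 2023 — 1st Thursday is Mar 2 2023.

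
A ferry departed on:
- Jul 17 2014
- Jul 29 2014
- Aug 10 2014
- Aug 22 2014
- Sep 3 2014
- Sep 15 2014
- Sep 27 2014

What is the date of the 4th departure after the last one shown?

Nov 14 2014

The spacing is 12, 12, 12, 12, 12, 12 days — always 12 days.
Sep 27 2014 + 12 days = Oct 9 2014.
Oct 9 2014 + 12 days = Oct 21 2014.
Oct 21 2014 + 12 days = Nov 2 2014.
Nov 2 2014 + 12 days = Nov 14 2014.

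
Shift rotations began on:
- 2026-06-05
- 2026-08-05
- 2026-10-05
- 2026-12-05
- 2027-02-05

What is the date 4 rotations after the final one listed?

2027-10-05

Each date is the 5th; the gaps (61, 61, 61, 62) track the month lengths.
The rule is the 5th of every 2 months.
April 2027: 2027-04-05.
Next: June 2027 → 2027-06-05.
Next: August 2027 → 2027-08-05.
Next: October 2027 → 2027-10-05.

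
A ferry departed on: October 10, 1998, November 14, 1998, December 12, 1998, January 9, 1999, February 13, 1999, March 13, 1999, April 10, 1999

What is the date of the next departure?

These are Saturdays at 28- or 35-day spacing (35, 28, 28, 35, 28, 28).
The pattern: 2nd Saturday of the month.
2nd Saturday of May 1999: May 8, 1999.

May 8, 1999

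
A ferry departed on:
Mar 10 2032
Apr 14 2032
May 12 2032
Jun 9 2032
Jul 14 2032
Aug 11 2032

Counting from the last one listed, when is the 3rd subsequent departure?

Nov 10 2032

These are Wednesdays at 28- or 35-day spacing (35, 28, 28, 35, 28).
The pattern: 2nd Wednesday of the month.
September 2032 — 2nd Wednesday is Sep 8 2032.
2nd Wednesday of October 2032: Oct 13 2032.
November 2032 — 2nd Wednesday is Nov 10 2032.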